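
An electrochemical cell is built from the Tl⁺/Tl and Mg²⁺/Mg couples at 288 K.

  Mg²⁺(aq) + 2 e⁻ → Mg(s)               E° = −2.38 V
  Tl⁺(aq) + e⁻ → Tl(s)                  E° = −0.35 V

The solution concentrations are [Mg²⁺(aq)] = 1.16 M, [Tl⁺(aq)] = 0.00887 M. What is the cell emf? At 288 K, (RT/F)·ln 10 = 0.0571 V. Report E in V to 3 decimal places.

The Tl⁺/Tl couple has the more positive E°, so it is the cathode; Mg²⁺/Mg is the anode.
E°cell = E°cat − E°an = −0.35 − (−2.38) = +2.03 V; n = 2.
The balanced reaction is 2 Tl⁺(aq) + Mg(s) → 2 Tl(s) + Mg²⁺(aq), so Q = [Mg²⁺(aq)] / [Tl⁺(aq)]^2 = 1.47×10^4 and log Q = 4.169.
Applying E = E° − (RT ln10/nF)·log Q gives +2.03 − (0.0571/2)(4.169) = +1.911 V.

+1.911 V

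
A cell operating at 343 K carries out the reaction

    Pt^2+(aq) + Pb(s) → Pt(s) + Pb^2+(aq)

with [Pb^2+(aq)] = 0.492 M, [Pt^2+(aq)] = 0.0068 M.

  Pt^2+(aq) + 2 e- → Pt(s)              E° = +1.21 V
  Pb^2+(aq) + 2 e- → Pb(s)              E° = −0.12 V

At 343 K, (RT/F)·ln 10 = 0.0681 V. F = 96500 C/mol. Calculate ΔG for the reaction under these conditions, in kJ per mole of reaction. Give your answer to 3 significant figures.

−244 kJ/mol

E°cell = +1.21 − (−0.12) = +1.33 V; the balanced reaction transfers n = 2 electrons.
The reaction quotient is [Pb^2+(aq)] / [Pt^2+(aq)] = 72.4; by Nernst, E = +1.33 − (0.0681/2)(1.859) = +1.2667 V.
Finally ΔG = −nFE = −(2)(96500 C/mol)(+1.2667 V) = −244 kJ/mol.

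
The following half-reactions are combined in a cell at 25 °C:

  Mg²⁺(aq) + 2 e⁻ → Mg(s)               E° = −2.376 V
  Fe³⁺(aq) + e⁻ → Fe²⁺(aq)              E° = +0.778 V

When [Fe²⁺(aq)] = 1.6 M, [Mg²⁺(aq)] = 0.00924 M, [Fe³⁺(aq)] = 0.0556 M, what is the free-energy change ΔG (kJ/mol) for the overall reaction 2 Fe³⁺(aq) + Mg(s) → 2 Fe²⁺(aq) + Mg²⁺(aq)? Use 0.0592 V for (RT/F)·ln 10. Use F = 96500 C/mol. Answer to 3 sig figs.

The standard cell potential is +0.778 − (−2.376) = +3.154 V, with n = 2 electrons in the balanced equation.
Q = ([Fe²⁺(aq)]^2·[Mg²⁺(aq)]) / [Fe³⁺(aq)]^2 = 7.65, so log Q = 0.884 and E = +3.154 − (0.0592/2)(0.884) = +3.1278 V.
ΔG = −nFE = −(2)(96500)(+3.1278) J/mol = −604 kJ/mol.

−604 kJ/mol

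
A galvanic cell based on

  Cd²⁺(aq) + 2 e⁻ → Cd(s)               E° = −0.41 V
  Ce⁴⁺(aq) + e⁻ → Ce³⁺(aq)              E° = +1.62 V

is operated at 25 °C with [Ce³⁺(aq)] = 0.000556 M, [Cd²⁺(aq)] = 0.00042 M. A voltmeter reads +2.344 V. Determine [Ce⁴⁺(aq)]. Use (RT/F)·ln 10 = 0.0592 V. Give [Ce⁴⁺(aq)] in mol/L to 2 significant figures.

Ce⁴⁺/Ce³⁺ is the cathode (higher E°); E°cell = +1.62 − (−0.41) = +2.03 V with n = 2.
From the Nernst equation, log Q = n(E° − E)/0.0592 = 2·(+2.03 − (+2.344))/0.0592 = −10.608.
The balanced reaction is 2 Ce⁴⁺(aq) + Cd(s) → 2 Ce³⁺(aq) + Cd²⁺(aq), so Q = ([Ce³⁺(aq)]^2·[Cd²⁺(aq)]) / [Ce⁴⁺(aq)]^2.
Substituting the known concentrations and solving, log [Ce⁴⁺(aq)] = 0.361 and [Ce⁴⁺(aq)] = 2.3 M.

2.3 M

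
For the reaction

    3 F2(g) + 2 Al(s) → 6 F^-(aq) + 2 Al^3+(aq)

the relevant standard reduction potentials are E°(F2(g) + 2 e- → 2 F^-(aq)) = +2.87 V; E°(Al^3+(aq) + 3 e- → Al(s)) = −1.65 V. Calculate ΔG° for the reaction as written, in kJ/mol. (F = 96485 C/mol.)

−2617 kJ/mol

In the reaction as written F2(g) is reduced, so the F₂/F⁻ couple is the cathode and Al³⁺/Al is the anode.
E°cell = +2.87 − (−1.65) = +4.52 V; balancing electrons gives n = 6.
ΔG° = −nFE°cell = −(6)(96485)(+4.52) J/mol = −2617 kJ/mol.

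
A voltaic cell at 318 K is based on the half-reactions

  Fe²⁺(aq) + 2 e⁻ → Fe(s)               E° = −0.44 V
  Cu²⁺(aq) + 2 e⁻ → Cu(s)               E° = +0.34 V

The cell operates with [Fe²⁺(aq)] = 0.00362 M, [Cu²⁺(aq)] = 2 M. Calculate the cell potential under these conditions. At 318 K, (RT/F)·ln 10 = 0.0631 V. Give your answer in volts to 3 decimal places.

+0.867 V

Since E°(Cu²⁺/Cu) > E°(Fe²⁺/Fe), Cu²⁺/Cu serves as the cathode.
E°cell = +0.34 − (−0.44) = +0.78 V, with n = 2 electrons transferred.
The balanced reaction is Cu²⁺(aq) + Fe(s) → Cu(s) + Fe²⁺(aq), so Q = [Fe²⁺(aq)] / [Cu²⁺(aq)] = 0.00181 and log Q = −2.742.
E = E° − (0.0631/n)·log Q = +0.78 − (0.0631/2)(−2.742) = +0.867 V.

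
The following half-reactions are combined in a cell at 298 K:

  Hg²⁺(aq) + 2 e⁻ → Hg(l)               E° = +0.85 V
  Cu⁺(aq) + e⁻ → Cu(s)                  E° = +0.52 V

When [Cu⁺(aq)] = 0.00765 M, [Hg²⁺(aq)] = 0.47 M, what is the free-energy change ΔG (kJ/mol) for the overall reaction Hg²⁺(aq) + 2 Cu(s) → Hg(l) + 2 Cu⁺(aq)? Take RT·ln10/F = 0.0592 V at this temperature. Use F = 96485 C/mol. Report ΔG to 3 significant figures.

With Hg²⁺/Hg reduced at the cathode, E°cell = +0.85 − (+0.52) = +0.33 V and n = 2.
Here Q = [Cu⁺(aq)]^2 / [Hg²⁺(aq)] = 0.000125 (log Q = −3.905), giving E = +0.33 − (0.0592/2)·(−3.905) = +0.4456 V.
Then ΔG = −nFE = −2 × 96485 × +0.4456 J/mol = −86.0 kJ/mol.

−86.0 kJ/mol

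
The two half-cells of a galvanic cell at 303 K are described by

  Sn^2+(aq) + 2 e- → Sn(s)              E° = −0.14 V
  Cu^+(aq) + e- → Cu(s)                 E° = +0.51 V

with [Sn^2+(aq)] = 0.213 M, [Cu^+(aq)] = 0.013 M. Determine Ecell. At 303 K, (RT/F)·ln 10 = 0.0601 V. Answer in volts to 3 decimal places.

Cu⁺/Cu is reduced (cathode, E° = +0.51 V) and Sn²⁺/Sn is oxidized (anode).
The standard potential is +0.51 − (−0.14) = +0.65 V and the balanced reaction transfers n = 2 electrons.
Balancing gives 2 Cu^+(aq) + Sn(s) → 2 Cu(s) + Sn^2+(aq); hence Q = [Sn^2+(aq)] / [Cu^+(aq)]^2 = 1.26×10^3 (log Q = 3.100).
Applying E = E° − (RT ln10/nF)·log Q gives +0.65 − (0.0601/2)(3.100) = +0.557 V.

+0.557 V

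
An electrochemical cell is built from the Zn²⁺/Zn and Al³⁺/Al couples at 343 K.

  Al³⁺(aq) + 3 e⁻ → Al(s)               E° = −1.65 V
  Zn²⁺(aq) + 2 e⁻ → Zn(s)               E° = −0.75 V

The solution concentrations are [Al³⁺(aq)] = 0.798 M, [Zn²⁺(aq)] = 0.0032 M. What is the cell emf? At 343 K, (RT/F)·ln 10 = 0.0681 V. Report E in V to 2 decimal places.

+0.82 V

Since E°(Zn²⁺/Zn) > E°(Al³⁺/Al), Zn²⁺/Zn serves as the cathode.
E°cell = E°cat − E°an = −0.75 − (−1.65) = +0.90 V; n = 6.
The balanced reaction is 3 Zn²⁺(aq) + 2 Al(s) → 3 Zn(s) + 2 Al³⁺(aq), so Q = [Al³⁺(aq)]^2 / [Zn²⁺(aq)]^3 = 1.94×10^7 and log Q = 7.289.
Applying E = E° − (RT ln10/nF)·log Q gives +0.90 − (0.0681/6)(7.289) = +0.82 V.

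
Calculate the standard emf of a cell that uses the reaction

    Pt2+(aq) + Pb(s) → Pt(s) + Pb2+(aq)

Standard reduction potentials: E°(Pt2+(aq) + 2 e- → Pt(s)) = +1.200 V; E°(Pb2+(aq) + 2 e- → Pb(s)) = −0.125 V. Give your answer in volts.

+1.325 V

In the reaction as written, Pt2+(aq) is reduced (cathode) and Pb2+(aq) is produced by oxidation at the anode.
E°cell = E°(cathode) − E°(anode) = +1.200 − (−0.125) = +1.325 V.
The positive value indicates the reaction is spontaneous as written.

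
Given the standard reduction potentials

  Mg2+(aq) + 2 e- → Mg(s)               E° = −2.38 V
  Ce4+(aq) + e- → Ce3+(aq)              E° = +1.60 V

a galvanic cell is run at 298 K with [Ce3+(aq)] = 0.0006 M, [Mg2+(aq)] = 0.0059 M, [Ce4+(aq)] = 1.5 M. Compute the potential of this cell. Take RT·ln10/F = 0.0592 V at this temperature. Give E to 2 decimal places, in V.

Ce⁴⁺/Ce³⁺ is reduced (cathode, E° = +1.60 V) and Mg²⁺/Mg is oxidized (anode).
The standard potential is +1.60 − (−2.38) = +3.98 V and the balanced reaction transfers n = 2 electrons.
The balanced reaction is 2 Ce4+(aq) + Mg(s) → 2 Ce3+(aq) + Mg2+(aq), so Q = ([Ce3+(aq)]^2·[Mg2+(aq)]) / [Ce4+(aq)]^2 = 9.44×10^−10 and log Q = −9.025.
Applying E = E° − (RT ln10/nF)·log Q gives +3.98 − (0.0592/2)(−9.025) = +4.25 V.

+4.25 V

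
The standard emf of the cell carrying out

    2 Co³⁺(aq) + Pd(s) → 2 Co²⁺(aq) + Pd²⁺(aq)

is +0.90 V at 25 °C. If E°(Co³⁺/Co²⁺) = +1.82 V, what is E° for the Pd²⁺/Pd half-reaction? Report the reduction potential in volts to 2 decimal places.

+0.92 V

In the reaction as written the Co³⁺/Co²⁺ couple is reduced (cathode) and Pd²⁺/Pd is oxidized (anode), so E°cell = E°(Co³⁺/Co²⁺) − E°(Pd²⁺/Pd).
E°(Pd²⁺/Pd) = E°(cathode) − E°cell = +1.82 − (+0.90) = +0.92 V.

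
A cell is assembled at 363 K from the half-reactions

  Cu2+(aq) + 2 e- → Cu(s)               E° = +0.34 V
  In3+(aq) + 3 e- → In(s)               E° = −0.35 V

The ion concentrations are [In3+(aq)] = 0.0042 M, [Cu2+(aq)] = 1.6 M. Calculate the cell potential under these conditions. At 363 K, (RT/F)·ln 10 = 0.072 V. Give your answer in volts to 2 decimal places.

Cu²⁺/Cu is reduced (cathode, E° = +0.34 V) and In³⁺/In is oxidized (anode).
The standard potential is +0.34 − (−0.35) = +0.69 V and the balanced reaction transfers n = 6 electrons.
The balanced reaction is 3 Cu2+(aq) + 2 In(s) → 3 Cu(s) + 2 In3+(aq), so Q = [In3+(aq)]^2 / [Cu2+(aq)]^3 = 4.31×10^−6 and log Q = −5.366.
By the Nernst equation, E = +0.69 − (0.072/6)·(−5.366) = +0.75 V.

+0.75 V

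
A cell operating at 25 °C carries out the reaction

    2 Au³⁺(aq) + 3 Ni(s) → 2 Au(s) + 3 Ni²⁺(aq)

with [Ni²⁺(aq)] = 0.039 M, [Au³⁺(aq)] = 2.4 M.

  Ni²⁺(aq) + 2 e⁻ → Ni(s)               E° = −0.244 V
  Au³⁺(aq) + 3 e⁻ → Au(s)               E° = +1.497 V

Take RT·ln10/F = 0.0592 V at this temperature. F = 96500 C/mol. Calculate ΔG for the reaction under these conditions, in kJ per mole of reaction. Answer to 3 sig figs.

E°cell = +1.497 − (−0.244) = +1.741 V; the balanced reaction transfers n = 6 electrons.
The reaction quotient is [Ni²⁺(aq)]^3 / [Au³⁺(aq)]^2 = 1.03×10^−5; by Nernst, E = +1.741 − (0.0592/6)(−4.987) = +1.7902 V.
ΔG = −nFE = −(6)(96500)(+1.7902) J/mol = −1040 kJ/mol.

−1040 kJ/mol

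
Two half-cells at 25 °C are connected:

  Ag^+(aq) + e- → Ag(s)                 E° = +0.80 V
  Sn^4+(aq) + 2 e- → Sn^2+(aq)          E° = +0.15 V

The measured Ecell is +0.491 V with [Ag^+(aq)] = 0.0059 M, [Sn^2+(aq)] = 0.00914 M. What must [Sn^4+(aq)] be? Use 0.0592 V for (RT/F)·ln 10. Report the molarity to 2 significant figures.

With Ag⁺/Ag at the cathode and Sn⁴⁺/Sn²⁺ at the anode, E°cell = +0.80 − (+0.15) = +0.65 V (n = 2).
From the Nernst equation, log Q = n(E° − E)/0.0592 = 2·(+0.65 − (+0.491))/0.0592 = 5.372.
The balanced reaction is 2 Ag^+(aq) + Sn^2+(aq) → 2 Ag(s) + Sn^4+(aq), so Q = [Sn^4+(aq)] / ([Ag^+(aq)]^2·[Sn^2+(aq)]).
Solving for the unknown gives log [Sn^4+(aq)] = −1.125, so [Sn^4+(aq)] ≈ 0.075 M.

0.075 M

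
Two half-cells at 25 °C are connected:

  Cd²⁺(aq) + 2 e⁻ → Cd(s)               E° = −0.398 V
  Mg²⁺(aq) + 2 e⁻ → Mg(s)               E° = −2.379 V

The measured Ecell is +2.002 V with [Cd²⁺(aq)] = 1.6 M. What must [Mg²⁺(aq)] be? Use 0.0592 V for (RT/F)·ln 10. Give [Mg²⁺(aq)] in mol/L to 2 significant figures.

The Cd²⁺/Cd couple has the larger reduction potential, so it is the cathode: E°cell = −0.398 − (−2.379) = +1.981 V and n = 2.
Rearranging E = E° − (0.0592/n)·log Q gives log Q = 2(+1.981 − (+2.002))/0.0592 = −0.709.
Balancing electrons gives Cd²⁺(aq) + Mg(s) → Cd(s) + Mg²⁺(aq); thus Q = [Mg²⁺(aq)] / [Cd²⁺(aq)].
Isolating [Mg²⁺(aq)] in Q = 10^{−0.709} yields log [Mg²⁺(aq)] = −0.505, i.e. 0.31 M.

0.31 M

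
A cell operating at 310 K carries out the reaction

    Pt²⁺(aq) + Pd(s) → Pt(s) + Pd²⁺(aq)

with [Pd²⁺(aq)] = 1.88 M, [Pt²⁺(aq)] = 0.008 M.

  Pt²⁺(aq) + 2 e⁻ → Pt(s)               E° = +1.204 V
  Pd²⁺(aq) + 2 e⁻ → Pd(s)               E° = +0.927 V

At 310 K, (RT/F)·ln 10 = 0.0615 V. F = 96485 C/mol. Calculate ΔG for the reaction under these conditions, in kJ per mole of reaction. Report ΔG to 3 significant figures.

−39.4 kJ/mol

E°cell = +1.204 − (+0.927) = +0.277 V; the balanced reaction transfers n = 2 electrons.
Q = [Pd²⁺(aq)] / [Pt²⁺(aq)] = 235, so log Q = 2.371 and E = +0.277 − (0.0615/2)(2.371) = +0.2041 V.
Finally ΔG = −nFE = −(2)(96485 C/mol)(+0.2041 V) = −39.4 kJ/mol.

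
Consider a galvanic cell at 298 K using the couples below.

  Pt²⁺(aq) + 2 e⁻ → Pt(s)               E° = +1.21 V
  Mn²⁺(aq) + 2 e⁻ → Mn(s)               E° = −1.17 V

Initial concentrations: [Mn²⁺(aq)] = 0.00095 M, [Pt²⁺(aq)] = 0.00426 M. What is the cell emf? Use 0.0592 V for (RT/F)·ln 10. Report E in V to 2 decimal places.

+2.40 V

Since E°(Pt²⁺/Pt) > E°(Mn²⁺/Mn), Pt²⁺/Pt serves as the cathode.
E°cell = E°cat − E°an = +1.21 − (−1.17) = +2.38 V; n = 2.
Balancing gives Pt²⁺(aq) + Mn(s) → Pt(s) + Mn²⁺(aq); hence Q = [Mn²⁺(aq)] / [Pt²⁺(aq)] = 0.223 (log Q = −0.652).
By the Nernst equation, E = +2.38 − (0.0592/2)·(−0.652) = +2.40 V.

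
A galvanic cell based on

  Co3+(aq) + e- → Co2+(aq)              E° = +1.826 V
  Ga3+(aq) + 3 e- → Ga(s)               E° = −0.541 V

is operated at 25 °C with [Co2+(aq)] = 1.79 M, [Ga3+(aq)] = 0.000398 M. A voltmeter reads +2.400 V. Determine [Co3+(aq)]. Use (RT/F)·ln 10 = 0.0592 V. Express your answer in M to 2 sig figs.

With Co³⁺/Co²⁺ at the cathode and Ga³⁺/Ga at the anode, E°cell = +1.826 − (−0.541) = +2.367 V (n = 3).
From the Nernst equation, log Q = n(E° − E)/0.0592 = 3·(+2.367 − (+2.400))/0.0592 = −1.672.
For 3 Co3+(aq) + Ga(s) → 3 Co2+(aq) + Ga3+(aq), the reaction quotient is Q = ([Co2+(aq)]^3·[Ga3+(aq)]) / [Co3+(aq)]^3.
Solving for the unknown gives log [Co3+(aq)] = −0.323, so [Co3+(aq)] ≈ 0.48 M.

0.48 M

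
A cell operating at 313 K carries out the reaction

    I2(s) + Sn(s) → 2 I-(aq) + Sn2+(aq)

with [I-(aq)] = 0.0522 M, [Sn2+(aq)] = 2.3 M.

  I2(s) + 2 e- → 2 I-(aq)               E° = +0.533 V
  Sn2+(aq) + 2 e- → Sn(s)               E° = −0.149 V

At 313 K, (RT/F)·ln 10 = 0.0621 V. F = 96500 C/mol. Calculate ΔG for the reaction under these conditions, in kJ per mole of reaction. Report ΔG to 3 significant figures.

−145 kJ/mol

The standard cell potential is +0.533 − (−0.149) = +0.682 V, with n = 2 electrons in the balanced equation.
Q = [I-(aq)]^2·[Sn2+(aq)] = 0.00627, so log Q = −2.203 and E = +0.682 − (0.0621/2)(−2.203) = +0.7504 V.
Then ΔG = −nFE = −2 × 96500 × +0.7504 J/mol = −145 kJ/mol.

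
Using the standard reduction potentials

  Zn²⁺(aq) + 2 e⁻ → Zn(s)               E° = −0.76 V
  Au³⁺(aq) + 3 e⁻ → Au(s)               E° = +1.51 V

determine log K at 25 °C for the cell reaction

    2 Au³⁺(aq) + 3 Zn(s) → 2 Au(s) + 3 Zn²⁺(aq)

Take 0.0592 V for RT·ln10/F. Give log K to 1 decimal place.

The Au³⁺/Au couple is reduced (cathode); E°cell = +1.51 − (−0.76) = +2.27 V with n = 6.
At equilibrium E = 0, so log K = nE°cell / 0.0592 = (6)(+2.27) / 0.0592 = 230.1.

log K = 230.1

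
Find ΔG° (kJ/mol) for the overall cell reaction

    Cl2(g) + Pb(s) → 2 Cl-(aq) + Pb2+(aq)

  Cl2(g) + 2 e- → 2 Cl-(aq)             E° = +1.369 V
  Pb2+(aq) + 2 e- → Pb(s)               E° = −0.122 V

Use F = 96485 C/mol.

In the reaction as written Cl2(g) is reduced, so the Cl₂/Cl⁻ couple is the cathode and Pb²⁺/Pb is the anode.
E°cell = +1.369 − (−0.122) = +1.491 V; balancing electrons gives n = 2.
ΔG° = −nFE°cell = −(2)(96485)(+1.491) J/mol = −288 kJ/mol.

−288 kJ/mol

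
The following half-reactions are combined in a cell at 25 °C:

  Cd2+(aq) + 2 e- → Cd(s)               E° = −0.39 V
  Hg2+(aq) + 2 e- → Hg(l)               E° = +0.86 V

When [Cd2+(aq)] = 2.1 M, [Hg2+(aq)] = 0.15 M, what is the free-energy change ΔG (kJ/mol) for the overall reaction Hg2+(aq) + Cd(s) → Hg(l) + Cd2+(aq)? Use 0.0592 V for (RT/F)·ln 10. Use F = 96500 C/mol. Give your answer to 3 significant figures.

E°cell = +0.86 − (−0.39) = +1.25 V; the balanced reaction transfers n = 2 electrons.
Here Q = [Cd2+(aq)] / [Hg2+(aq)] = 14 (log Q = 1.146), giving E = +1.25 − (0.0592/2)·(1.146) = +1.2161 V.
Then ΔG = −nFE = −2 × 96500 × +1.2161 J/mol = −235 kJ/mol.

−235 kJ/mol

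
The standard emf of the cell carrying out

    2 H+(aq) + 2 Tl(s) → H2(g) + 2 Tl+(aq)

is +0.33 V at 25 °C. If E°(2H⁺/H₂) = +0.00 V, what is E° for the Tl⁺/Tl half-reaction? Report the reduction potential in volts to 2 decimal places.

In the reaction as written the 2H⁺/H₂ couple is reduced (cathode) and Tl⁺/Tl is oxidized (anode), so E°cell = E°(2H⁺/H₂) − E°(Tl⁺/Tl).
E°(Tl⁺/Tl) = E°(cathode) − E°cell = +0.00 − (+0.33) = −0.33 V.

−0.33 V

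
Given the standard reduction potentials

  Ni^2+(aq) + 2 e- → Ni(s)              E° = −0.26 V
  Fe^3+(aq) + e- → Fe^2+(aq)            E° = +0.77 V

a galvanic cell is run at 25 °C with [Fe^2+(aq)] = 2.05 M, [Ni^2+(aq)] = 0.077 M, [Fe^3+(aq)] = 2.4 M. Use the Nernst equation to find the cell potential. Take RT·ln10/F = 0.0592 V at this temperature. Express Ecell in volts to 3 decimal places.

+1.067 V

Fe³⁺/Fe²⁺ is reduced (cathode, E° = +0.77 V) and Ni²⁺/Ni is oxidized (anode).
E°cell = +0.77 − (−0.26) = +1.03 V, with n = 2 electrons transferred.
For the overall reaction 2 Fe^3+(aq) + Ni(s) → 2 Fe^2+(aq) + Ni^2+(aq), Q = ([Fe^2+(aq)]^2·[Ni^2+(aq)]) / [Fe^3+(aq)]^2 = 0.0562, giving log Q = −1.250.
Applying E = E° − (RT ln10/nF)·log Q gives +1.03 − (0.0592/2)(−1.250) = +1.067 V.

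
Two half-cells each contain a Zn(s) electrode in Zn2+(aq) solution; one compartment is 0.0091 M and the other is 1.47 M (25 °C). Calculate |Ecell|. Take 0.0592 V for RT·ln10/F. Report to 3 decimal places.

For a concentration cell E°cell = 0, since both electrodes use the same couple.
The compartment with the higher Zn2+(aq) concentration (1.47 M) acts as the cathode; ions are reduced there and produced at the dilute (0.0091 M) anode.
With n = 2, Ecell = −(0.0592/2)·log([dilute]/[conc]) = −(0.0592/2)·log(0.0091/1.47) = +0.065 V.

0.065 V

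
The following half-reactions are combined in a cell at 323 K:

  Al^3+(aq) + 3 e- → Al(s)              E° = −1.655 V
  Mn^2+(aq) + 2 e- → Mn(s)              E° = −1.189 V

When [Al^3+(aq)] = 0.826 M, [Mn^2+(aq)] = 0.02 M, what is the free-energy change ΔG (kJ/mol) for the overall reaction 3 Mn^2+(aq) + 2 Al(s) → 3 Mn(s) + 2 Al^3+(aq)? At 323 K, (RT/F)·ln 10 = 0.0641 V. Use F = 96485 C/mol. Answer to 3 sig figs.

The standard cell potential is −1.189 − (−1.655) = +0.466 V, with n = 6 electrons in the balanced equation.
Here Q = [Al^3+(aq)]^2 / [Mn^2+(aq)]^3 = 8.53×10^4 (log Q = 4.931), giving E = +0.466 − (0.0641/6)·(4.931) = +0.4133 V.
ΔG = −nFE = −(6)(96485)(+0.4133) J/mol = −239 kJ/mol.

−239 kJ/mol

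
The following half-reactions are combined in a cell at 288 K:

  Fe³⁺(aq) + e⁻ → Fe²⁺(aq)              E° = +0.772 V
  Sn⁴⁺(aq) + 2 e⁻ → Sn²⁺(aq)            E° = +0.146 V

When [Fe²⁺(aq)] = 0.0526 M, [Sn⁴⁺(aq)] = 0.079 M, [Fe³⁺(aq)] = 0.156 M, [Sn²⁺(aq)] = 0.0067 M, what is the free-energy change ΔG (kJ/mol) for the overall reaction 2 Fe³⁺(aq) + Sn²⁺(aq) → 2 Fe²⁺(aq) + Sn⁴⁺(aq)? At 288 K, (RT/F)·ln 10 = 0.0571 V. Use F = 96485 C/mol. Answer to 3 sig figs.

With Fe³⁺/Fe²⁺ reduced at the cathode, E°cell = +0.772 − (+0.146) = +0.626 V and n = 2.
Here Q = ([Fe²⁺(aq)]^2·[Sn⁴⁺(aq)]) / ([Fe³⁺(aq)]^2·[Sn²⁺(aq)]) = 1.34 (log Q = 0.127), giving E = +0.626 − (0.0571/2)·(0.127) = +0.6224 V.
Finally ΔG = −nFE = −(2)(96485 C/mol)(+0.6224 V) = −120 kJ/mol.

−120 kJ/mol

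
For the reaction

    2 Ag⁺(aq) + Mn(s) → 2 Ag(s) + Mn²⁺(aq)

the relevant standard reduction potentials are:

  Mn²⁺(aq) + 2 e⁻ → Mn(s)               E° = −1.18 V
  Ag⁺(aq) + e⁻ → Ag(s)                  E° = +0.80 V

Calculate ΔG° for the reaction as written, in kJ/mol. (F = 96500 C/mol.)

−382 kJ/mol

In the reaction as written Ag⁺(aq) is reduced, so the Ag⁺/Ag couple is the cathode and Mn²⁺/Mn is the anode.
E°cell = +0.80 − (−1.18) = +1.98 V; balancing electrons gives n = 2.
ΔG° = −nFE°cell = −(2)(96500)(+1.98) J/mol = −382 kJ/mol.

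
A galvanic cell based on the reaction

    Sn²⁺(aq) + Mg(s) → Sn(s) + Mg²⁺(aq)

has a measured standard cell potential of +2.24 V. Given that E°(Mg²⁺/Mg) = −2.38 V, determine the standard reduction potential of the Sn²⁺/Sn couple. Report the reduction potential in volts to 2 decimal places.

In the reaction as written the Sn²⁺/Sn couple is reduced (cathode) and Mg²⁺/Mg is oxidized (anode), so E°cell = E°(Sn²⁺/Sn) − E°(Mg²⁺/Mg).
E°(Sn²⁺/Sn) = E°cell + E°(anode) = +2.24 + (−2.38) = −0.14 V.

−0.14 V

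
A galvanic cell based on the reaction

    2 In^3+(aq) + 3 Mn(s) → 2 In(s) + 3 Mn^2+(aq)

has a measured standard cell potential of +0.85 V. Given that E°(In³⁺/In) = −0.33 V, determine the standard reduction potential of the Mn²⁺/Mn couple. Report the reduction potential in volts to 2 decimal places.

In the reaction as written the In³⁺/In couple is reduced (cathode) and Mn²⁺/Mn is oxidized (anode), so E°cell = E°(In³⁺/In) − E°(Mn²⁺/Mn).
E°(Mn²⁺/Mn) = E°(cathode) − E°cell = −0.33 − (+0.85) = −1.18 V.

−1.18 V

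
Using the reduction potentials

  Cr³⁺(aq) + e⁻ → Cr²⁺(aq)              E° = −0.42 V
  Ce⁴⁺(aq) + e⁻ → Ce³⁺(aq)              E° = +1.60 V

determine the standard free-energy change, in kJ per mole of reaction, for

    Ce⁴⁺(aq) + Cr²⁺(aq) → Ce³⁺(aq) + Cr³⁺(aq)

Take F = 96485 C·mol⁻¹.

−195 kJ/mol

In the reaction as written Ce⁴⁺(aq) is reduced, so the Ce⁴⁺/Ce³⁺ couple is the cathode and Cr³⁺/Cr²⁺ is the anode.
E°cell = +1.60 − (−0.42) = +2.02 V; balancing electrons gives n = 1.
ΔG° = −nFE°cell = −(1)(96485)(+2.02) J/mol = −195 kJ/mol.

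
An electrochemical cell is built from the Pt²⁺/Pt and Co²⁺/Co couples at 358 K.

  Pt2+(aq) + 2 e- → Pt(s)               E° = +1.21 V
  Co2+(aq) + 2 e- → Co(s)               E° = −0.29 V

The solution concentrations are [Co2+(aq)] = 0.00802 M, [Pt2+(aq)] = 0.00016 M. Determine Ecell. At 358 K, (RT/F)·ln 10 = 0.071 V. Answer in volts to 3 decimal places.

+1.440 V

The Pt²⁺/Pt couple has the more positive E°, so it is the cathode; Co²⁺/Co is the anode.
The standard potential is +1.21 − (−0.29) = +1.50 V and the balanced reaction transfers n = 2 electrons.
For the overall reaction Pt2+(aq) + Co(s) → Pt(s) + Co2+(aq), Q = [Co2+(aq)] / [Pt2+(aq)] = 50.1, giving log Q = 1.700.
Applying E = E° − (RT ln10/nF)·log Q gives +1.50 − (0.071/2)(1.700) = +1.440 V.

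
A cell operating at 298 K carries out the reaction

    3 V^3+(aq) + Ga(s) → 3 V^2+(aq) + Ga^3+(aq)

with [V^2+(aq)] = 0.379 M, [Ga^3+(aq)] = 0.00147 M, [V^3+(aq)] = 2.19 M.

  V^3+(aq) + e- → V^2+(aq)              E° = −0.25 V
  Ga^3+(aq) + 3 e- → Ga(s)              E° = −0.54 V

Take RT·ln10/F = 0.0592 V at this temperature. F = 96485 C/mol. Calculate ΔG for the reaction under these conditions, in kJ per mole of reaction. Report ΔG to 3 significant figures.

−113 kJ/mol

The standard cell potential is −0.25 − (−0.54) = +0.29 V, with n = 3 electrons in the balanced equation.
Q = ([V^2+(aq)]^3·[Ga^3+(aq)]) / [V^3+(aq)]^3 = 7.62×10^−6, so log Q = −5.118 and E = +0.29 − (0.0592/3)(−5.118) = +0.3910 V.
ΔG = −nFE = −(3)(96485)(+0.3910) J/mol = −113 kJ/mol.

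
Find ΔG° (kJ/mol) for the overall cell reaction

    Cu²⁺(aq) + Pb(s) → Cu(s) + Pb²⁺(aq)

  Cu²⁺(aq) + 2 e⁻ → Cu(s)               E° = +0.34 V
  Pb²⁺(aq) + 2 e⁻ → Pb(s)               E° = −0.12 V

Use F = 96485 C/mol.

−88.8 kJ/mol

In the reaction as written Cu²⁺(aq) is reduced, so the Cu²⁺/Cu couple is the cathode and Pb²⁺/Pb is the anode.
E°cell = +0.34 − (−0.12) = +0.46 V; balancing electrons gives n = 2.
ΔG° = −nFE°cell = −(2)(96485)(+0.46) J/mol = −88.8 kJ/mol.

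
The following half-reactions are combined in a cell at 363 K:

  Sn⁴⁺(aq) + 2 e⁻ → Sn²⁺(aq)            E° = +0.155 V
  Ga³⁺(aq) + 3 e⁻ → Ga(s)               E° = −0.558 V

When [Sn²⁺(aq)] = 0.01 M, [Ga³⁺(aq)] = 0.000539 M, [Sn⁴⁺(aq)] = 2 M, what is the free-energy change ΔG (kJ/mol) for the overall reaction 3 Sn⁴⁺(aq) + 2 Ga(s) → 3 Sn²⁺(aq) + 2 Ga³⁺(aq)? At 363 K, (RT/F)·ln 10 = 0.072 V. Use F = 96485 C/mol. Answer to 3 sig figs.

With Sn⁴⁺/Sn²⁺ reduced at the cathode, E°cell = +0.155 − (−0.558) = +0.713 V and n = 6.
Q = ([Sn²⁺(aq)]^3·[Ga³⁺(aq)]^2) / [Sn⁴⁺(aq)]^3 = 3.63×10^−14, so log Q = −13.440 and E = +0.713 − (0.072/6)(−13.440) = +0.8743 V.
Then ΔG = −nFE = −6 × 96485 × +0.8743 J/mol = −506 kJ/mol.

−506 kJ/mol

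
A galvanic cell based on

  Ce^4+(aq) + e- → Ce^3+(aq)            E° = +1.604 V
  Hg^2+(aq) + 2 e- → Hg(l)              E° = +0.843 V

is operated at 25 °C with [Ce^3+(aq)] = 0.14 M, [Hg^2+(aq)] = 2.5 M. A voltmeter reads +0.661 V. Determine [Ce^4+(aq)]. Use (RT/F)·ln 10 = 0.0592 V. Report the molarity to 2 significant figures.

With Ce⁴⁺/Ce³⁺ at the cathode and Hg²⁺/Hg at the anode, E°cell = +1.604 − (+0.843) = +0.761 V (n = 2).
Since E = E° − (0.0592/n)·log Q, log Q = n(E° − E)/0.0592 = 3.378.
The balanced reaction is 2 Ce^4+(aq) + Hg(l) → 2 Ce^3+(aq) + Hg^2+(aq), so Q = ([Ce^3+(aq)]^2·[Hg^2+(aq)]) / [Ce^4+(aq)]^2.
Solving for the unknown gives log [Ce^4+(aq)] = −2.344, so [Ce^4+(aq)] ≈ 0.0045 M.

0.0045 M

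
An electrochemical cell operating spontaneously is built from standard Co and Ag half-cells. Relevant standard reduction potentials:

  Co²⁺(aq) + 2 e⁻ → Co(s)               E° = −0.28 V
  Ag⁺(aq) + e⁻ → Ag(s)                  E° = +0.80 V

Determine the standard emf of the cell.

Of the two couples in this cell, the one with the more positive reduction potential is reduced at the cathode: here that is Ag⁺/Ag (+0.80 V); Co²⁺/Co (−0.28 V) is the anode.
E°cell = E°(cathode) − E°(anode) = +0.80 − (−0.28) = +1.08 V.

+1.08 V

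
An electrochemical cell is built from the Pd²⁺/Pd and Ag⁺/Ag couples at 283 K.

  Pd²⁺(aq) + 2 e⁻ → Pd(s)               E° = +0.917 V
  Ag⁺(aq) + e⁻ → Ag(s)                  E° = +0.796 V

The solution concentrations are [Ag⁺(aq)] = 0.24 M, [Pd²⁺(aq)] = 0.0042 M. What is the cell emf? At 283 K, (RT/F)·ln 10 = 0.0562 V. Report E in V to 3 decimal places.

Since E°(Pd²⁺/Pd) > E°(Ag⁺/Ag), Pd²⁺/Pd serves as the cathode.
The standard potential is +0.917 − (+0.796) = +0.121 V and the balanced reaction transfers n = 2 electrons.
For the overall reaction Pd²⁺(aq) + 2 Ag(s) → Pd(s) + 2 Ag⁺(aq), Q = [Ag⁺(aq)]^2 / [Pd²⁺(aq)] = 13.7, giving log Q = 1.137.
Applying E = E° − (RT ln10/nF)·log Q gives +0.121 − (0.0562/2)(1.137) = +0.089 V.

+0.089 V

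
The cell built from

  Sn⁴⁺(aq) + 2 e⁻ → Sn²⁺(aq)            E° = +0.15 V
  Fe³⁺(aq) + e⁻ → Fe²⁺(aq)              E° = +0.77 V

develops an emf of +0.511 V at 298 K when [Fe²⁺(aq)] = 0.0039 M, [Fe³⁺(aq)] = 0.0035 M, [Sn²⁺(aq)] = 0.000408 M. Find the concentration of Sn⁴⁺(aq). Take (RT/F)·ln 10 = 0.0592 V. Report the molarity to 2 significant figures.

The Fe³⁺/Fe²⁺ couple has the larger reduction potential, so it is the cathode: E°cell = +0.77 − (+0.15) = +0.62 V and n = 2.
Since E = E° − (0.0592/n)·log Q, log Q = n(E° − E)/0.0592 = 3.682.
For 2 Fe³⁺(aq) + Sn²⁺(aq) → 2 Fe²⁺(aq) + Sn⁴⁺(aq), the reaction quotient is Q = ([Fe²⁺(aq)]^2·[Sn⁴⁺(aq)]) / ([Fe³⁺(aq)]^2·[Sn²⁺(aq)]).
Isolating [Sn⁴⁺(aq)] in Q = 10^{3.682} yields log [Sn⁴⁺(aq)] = 0.199, i.e. 1.6 M.

1.6 M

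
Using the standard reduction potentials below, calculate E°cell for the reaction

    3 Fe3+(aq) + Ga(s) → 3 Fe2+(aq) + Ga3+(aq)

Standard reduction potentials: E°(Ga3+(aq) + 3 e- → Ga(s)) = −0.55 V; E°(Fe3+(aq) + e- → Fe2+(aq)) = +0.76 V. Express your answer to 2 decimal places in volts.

+1.31 V

In the reaction as written, Fe3+(aq) is reduced (cathode) and Ga3+(aq) is produced by oxidation at the anode.
E°cell = E°(cathode) − E°(anode) = +0.76 − (−0.55) = +1.31 V.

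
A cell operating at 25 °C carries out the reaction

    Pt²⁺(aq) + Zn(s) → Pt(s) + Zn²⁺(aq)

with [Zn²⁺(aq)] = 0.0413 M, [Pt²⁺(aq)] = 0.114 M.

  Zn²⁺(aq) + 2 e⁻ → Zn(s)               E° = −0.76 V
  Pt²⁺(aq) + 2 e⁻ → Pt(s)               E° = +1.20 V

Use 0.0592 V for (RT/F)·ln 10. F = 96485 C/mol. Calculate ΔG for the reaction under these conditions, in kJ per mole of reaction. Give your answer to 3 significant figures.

−381 kJ/mol

With Pt²⁺/Pt reduced at the cathode, E°cell = +1.20 − (−0.76) = +1.96 V and n = 2.
The reaction quotient is [Zn²⁺(aq)] / [Pt²⁺(aq)] = 0.362; by Nernst, E = +1.96 − (0.0592/2)(−0.441) = +1.9731 V.
Finally ΔG = −nFE = −(2)(96485 C/mol)(+1.9731 V) = −381 kJ/mol.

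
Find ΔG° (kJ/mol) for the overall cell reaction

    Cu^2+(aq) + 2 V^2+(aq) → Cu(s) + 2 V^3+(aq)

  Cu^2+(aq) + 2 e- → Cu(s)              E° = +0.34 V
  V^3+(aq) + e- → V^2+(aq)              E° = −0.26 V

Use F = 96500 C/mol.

In the reaction as written Cu^2+(aq) is reduced, so the Cu²⁺/Cu couple is the cathode and V³⁺/V²⁺ is the anode.
E°cell = +0.34 − (−0.26) = +0.60 V; balancing electrons gives n = 2.
ΔG° = −nFE°cell = −(2)(96500)(+0.60) J/mol = −116 kJ/mol.

−116 kJ/mol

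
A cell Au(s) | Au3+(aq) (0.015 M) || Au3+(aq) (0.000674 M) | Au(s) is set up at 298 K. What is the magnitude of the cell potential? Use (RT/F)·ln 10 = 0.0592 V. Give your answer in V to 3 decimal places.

0.027 V

For a concentration cell E°cell = 0, since both electrodes use the same couple.
The compartment with the higher Au3+(aq) concentration (0.015 M) acts as the cathode; ions are reduced there and produced at the dilute (0.000674 M) anode.
With n = 3, Ecell = −(0.0592/3)·log([dilute]/[conc]) = −(0.0592/3)·log(0.000674/0.015) = +0.027 V.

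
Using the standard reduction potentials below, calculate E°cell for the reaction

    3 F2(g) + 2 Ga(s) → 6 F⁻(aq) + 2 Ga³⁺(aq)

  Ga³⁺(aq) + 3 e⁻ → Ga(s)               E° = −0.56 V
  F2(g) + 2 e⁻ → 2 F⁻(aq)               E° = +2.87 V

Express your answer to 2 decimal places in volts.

+3.43 V

In the reaction as written, F2(g) is reduced (cathode) and Ga³⁺(aq) is produced by oxidation at the anode.
E°cell = E°(cathode) − E°(anode) = +2.87 − (−0.56) = +3.43 V.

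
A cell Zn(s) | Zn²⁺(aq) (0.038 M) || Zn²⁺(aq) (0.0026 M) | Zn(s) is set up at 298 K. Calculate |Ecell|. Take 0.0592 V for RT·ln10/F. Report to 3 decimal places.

0.034 V

For a concentration cell E°cell = 0, since both electrodes use the same couple.
The compartment with the higher Zn²⁺(aq) concentration (0.038 M) acts as the cathode; ions are reduced there and produced at the dilute (0.0026 M) anode.
With n = 2, Ecell = −(0.0592/2)·log([dilute]/[conc]) = −(0.0592/2)·log(0.0026/0.038) = +0.034 V.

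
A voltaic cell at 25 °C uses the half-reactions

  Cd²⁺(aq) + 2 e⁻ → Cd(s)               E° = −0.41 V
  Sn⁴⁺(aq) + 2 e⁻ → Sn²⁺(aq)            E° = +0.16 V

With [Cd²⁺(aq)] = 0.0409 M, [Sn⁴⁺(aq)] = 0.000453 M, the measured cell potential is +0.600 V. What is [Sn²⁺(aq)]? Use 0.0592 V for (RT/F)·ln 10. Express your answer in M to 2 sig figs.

The Sn⁴⁺/Sn²⁺ couple has the larger reduction potential, so it is the cathode: E°cell = +0.16 − (−0.41) = +0.57 V and n = 2.
From the Nernst equation, log Q = n(E° − E)/0.0592 = 2·(+0.57 − (+0.600))/0.0592 = −1.014.
The balanced reaction is Sn⁴⁺(aq) + Cd(s) → Sn²⁺(aq) + Cd²⁺(aq), so Q = ([Sn²⁺(aq)]·[Cd²⁺(aq)]) / [Sn⁴⁺(aq)].
Isolating [Sn²⁺(aq)] in Q = 10^{−1.014} yields log [Sn²⁺(aq)] = −2.970, i.e. 0.0011 M.

0.0011 M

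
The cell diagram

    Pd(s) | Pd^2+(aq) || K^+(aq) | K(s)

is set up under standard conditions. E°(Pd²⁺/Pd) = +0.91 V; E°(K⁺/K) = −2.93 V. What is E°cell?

By convention the left-hand electrode in cell notation is the anode (oxidation) and the right-hand electrode is the cathode (reduction).
E°cell = E°(right) − E°(left) = −2.93 − (+0.91) = −3.84 V.
The negative sign shows that, as written, the cell would require an external voltage to drive the reaction.

−3.84 V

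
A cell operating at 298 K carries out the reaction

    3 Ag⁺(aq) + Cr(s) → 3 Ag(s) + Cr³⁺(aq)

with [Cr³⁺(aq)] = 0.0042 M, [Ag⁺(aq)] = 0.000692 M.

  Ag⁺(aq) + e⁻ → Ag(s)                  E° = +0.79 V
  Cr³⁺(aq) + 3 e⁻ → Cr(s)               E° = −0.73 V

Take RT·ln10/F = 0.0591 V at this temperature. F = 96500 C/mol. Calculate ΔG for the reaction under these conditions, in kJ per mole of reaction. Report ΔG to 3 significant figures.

The standard cell potential is +0.79 − (−0.73) = +1.52 V, with n = 3 electrons in the balanced equation.
Here Q = [Cr³⁺(aq)] / [Ag⁺(aq)]^3 = 1.27×10^7 (log Q = 7.103), giving E = +1.52 − (0.0591/3)·(7.103) = +1.3801 V.
ΔG = −nFE = −(3)(96500)(+1.3801) J/mol = −400 kJ/mol.

−400 kJ/mol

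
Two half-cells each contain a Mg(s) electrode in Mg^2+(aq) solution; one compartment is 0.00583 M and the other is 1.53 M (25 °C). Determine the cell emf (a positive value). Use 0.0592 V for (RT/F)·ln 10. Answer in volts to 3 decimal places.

For a concentration cell E°cell = 0, since both electrodes use the same couple.
The compartment with the higher Mg^2+(aq) concentration (1.53 M) acts as the cathode; ions are reduced there and produced at the dilute (0.00583 M) anode.
With n = 2, Ecell = −(0.0592/2)·log([dilute]/[conc]) = −(0.0592/2)·log(0.00583/1.53) = +0.072 V.

0.072 V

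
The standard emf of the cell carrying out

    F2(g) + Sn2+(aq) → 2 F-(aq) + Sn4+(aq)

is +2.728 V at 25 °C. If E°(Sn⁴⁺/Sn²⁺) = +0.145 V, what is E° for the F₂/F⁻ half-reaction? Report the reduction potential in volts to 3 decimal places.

In the reaction as written the F₂/F⁻ couple is reduced (cathode) and Sn⁴⁺/Sn²⁺ is oxidized (anode), so E°cell = E°(F₂/F⁻) − E°(Sn⁴⁺/Sn²⁺).
E°(F₂/F⁻) = E°cell + E°(anode) = +2.728 + (+0.145) = +2.873 V.

+2.873 V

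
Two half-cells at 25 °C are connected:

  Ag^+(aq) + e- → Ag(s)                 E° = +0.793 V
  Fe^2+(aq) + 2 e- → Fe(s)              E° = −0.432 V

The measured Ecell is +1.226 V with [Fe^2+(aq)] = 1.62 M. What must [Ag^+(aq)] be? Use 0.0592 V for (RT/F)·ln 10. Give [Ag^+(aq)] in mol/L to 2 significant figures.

1.3 M

The Ag⁺/Ag couple has the larger reduction potential, so it is the cathode: E°cell = +0.793 − (−0.432) = +1.225 V and n = 2.
Since E = E° − (0.0592/n)·log Q, log Q = n(E° − E)/0.0592 = −0.034.
The balanced reaction is 2 Ag^+(aq) + Fe(s) → 2 Ag(s) + Fe^2+(aq), so Q = [Fe^2+(aq)] / [Ag^+(aq)]^2.
Substituting the known concentrations and solving, log [Ag^+(aq)] = 0.122 and [Ag^+(aq)] = 1.3 M.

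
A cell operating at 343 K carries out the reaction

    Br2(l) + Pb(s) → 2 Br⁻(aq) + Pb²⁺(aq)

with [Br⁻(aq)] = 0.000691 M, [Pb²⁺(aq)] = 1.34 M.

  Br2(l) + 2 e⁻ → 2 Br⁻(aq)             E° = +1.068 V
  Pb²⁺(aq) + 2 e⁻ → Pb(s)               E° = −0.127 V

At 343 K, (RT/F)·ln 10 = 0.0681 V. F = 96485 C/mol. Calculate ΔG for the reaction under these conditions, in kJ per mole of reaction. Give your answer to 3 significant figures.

−271 kJ/mol

With Br₂/Br⁻ reduced at the cathode, E°cell = +1.068 − (−0.127) = +1.195 V and n = 2.
The reaction quotient is [Br⁻(aq)]^2·[Pb²⁺(aq)] = 6.4×10^−7; by Nernst, E = +1.195 − (0.0681/2)(−6.194) = +1.4059 V.
ΔG = −nFE = −(2)(96485)(+1.4059) J/mol = −271 kJ/mol.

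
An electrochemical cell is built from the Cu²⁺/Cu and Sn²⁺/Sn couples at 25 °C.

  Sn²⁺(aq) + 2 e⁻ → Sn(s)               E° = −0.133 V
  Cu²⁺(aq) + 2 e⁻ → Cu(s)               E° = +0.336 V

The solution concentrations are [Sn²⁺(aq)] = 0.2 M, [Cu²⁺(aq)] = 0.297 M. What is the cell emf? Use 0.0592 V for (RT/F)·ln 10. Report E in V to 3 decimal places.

+0.474 V

Cu²⁺/Cu is reduced (cathode, E° = +0.336 V) and Sn²⁺/Sn is oxidized (anode).
E°cell = +0.336 − (−0.133) = +0.469 V, with n = 2 electrons transferred.
The balanced reaction is Cu²⁺(aq) + Sn(s) → Cu(s) + Sn²⁺(aq), so Q = [Sn²⁺(aq)] / [Cu²⁺(aq)] = 0.673 and log Q = −0.172.
Applying E = E° − (RT ln10/nF)·log Q gives +0.469 − (0.0592/2)(−0.172) = +0.474 V.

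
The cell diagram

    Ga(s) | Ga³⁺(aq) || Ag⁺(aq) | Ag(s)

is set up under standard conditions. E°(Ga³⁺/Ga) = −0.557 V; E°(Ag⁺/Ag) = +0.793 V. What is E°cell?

+1.350 V

By convention the left-hand electrode in cell notation is the anode (oxidation) and the right-hand electrode is the cathode (reduction).
E°cell = E°(right) − E°(left) = +0.793 − (−0.557) = +1.350 V.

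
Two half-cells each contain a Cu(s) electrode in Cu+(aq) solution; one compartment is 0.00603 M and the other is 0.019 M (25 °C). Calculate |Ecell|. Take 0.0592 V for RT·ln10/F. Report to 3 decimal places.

For a concentration cell E°cell = 0, since both electrodes use the same couple.
The compartment with the higher Cu+(aq) concentration (0.019 M) acts as the cathode; ions are reduced there and produced at the dilute (0.00603 M) anode.
With n = 1, Ecell = −(0.0592/1)·log([dilute]/[conc]) = −(0.0592/1)·log(0.00603/0.019) = +0.030 V.

0.030 V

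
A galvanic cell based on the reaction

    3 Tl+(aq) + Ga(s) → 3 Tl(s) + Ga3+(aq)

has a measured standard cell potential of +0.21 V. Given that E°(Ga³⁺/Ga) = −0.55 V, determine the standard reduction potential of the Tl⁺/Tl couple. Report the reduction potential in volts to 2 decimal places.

In the reaction as written the Tl⁺/Tl couple is reduced (cathode) and Ga³⁺/Ga is oxidized (anode), so E°cell = E°(Tl⁺/Tl) − E°(Ga³⁺/Ga).
E°(Tl⁺/Tl) = E°cell + E°(anode) = +0.21 + (−0.55) = −0.34 V.

−0.34 V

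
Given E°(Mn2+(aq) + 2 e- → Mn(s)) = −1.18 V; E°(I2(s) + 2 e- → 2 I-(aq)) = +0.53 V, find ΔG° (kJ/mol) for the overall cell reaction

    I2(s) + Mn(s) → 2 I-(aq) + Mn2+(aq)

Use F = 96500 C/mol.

In the reaction as written I2(s) is reduced, so the I₂/I⁻ couple is the cathode and Mn²⁺/Mn is the anode.
E°cell = +0.53 − (−1.18) = +1.71 V; balancing electrons gives n = 2.
ΔG° = −nFE°cell = −(2)(96500)(+1.71) J/mol = −330 kJ/mol.

−330 kJ/mol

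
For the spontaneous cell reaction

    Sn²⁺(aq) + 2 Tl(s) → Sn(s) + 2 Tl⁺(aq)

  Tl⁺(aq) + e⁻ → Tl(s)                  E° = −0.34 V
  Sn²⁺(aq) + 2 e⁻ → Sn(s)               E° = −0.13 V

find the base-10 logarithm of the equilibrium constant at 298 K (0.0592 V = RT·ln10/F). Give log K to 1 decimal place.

log K = 7.1

The Sn²⁺/Sn couple is reduced (cathode); E°cell = −0.13 − (−0.34) = +0.21 V with n = 2.
At equilibrium E = 0, so log K = nE°cell / 0.0592 = (2)(+0.21) / 0.0592 = 7.1.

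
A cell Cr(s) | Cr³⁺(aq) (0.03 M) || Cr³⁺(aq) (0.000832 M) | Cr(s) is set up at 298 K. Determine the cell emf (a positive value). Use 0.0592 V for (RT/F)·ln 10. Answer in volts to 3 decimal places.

For a concentration cell E°cell = 0, since both electrodes use the same couple.
The compartment with the higher Cr³⁺(aq) concentration (0.03 M) acts as the cathode; ions are reduced there and produced at the dilute (0.000832 M) anode.
With n = 3, Ecell = −(0.0592/3)·log([dilute]/[conc]) = −(0.0592/3)·log(0.000832/0.03) = +0.031 V.

0.031 V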